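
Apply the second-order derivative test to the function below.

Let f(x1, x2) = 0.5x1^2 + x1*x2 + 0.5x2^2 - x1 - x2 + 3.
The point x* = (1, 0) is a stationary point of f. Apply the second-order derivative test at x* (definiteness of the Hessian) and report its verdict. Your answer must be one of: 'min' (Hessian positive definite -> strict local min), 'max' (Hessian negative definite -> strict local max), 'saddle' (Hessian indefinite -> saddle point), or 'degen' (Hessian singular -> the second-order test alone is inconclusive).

Compute the Hessian H = grad^2 f:
  H = [[1, 1], [1, 1]]
Verify stationarity: grad f(x*) = H x* + g = (0, 0).
Eigenvalues of H: 0, 2.
H has a zero eigenvalue (singular; positive semidefinite but not definite), so H is neither positive definite, negative definite, nor indefinite. The second-order test alone is inconclusive -> degen.
(Indeed, f is constant along the null direction of H through x*, so x* is not a strict local extremum.)

degen


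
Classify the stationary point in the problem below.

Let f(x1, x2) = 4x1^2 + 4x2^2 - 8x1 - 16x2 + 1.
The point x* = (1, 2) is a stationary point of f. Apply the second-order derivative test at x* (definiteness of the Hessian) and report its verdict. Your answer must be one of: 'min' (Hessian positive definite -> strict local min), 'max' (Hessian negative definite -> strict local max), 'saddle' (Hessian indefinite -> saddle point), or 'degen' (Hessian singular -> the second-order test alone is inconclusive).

Compute the Hessian H = grad^2 f:
  H = [[8, 0], [0, 8]]
Verify stationarity: grad f(x*) = H x* + g = (0, 0).
Eigenvalues of H: 8, 8.
Both eigenvalues > 0, so H is positive definite -> x* is a strict local min.

min


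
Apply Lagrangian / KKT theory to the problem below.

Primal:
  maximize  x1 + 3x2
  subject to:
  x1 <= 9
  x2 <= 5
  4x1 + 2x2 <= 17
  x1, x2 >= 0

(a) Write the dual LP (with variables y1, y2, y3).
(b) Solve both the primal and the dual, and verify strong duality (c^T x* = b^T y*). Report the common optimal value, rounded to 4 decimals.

The standard primal-dual pair for 'max c^T x s.t. A x <= b, x >= 0' is:
  Dual:  min b^T y  s.t.  A^T y >= c,  y >= 0.

So the dual LP is:
  minimize  9y1 + 5y2 + 17y3
  subject to:
    y1 + 4y3 >= 1
    y2 + 2y3 >= 3
    y1, y2, y3 >= 0

Solving the primal: x* = (1.75, 5).
  primal value c^T x* = 16.75.
Solving the dual: y* = (0, 2.5, 0.25).
  dual value b^T y* = 16.75.
Strong duality: c^T x* = b^T y*. Confirmed.

16.75


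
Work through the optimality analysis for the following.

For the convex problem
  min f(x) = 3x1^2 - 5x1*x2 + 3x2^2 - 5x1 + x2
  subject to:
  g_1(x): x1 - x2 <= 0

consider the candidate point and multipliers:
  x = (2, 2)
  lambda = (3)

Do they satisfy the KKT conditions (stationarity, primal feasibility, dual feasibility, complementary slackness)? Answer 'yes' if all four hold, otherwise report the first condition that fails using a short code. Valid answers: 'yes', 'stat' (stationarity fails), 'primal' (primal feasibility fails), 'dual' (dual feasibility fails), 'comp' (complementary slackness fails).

Gradient of f: grad f(x) = Q x + c = (-3, 3)
Constraint values g_i(x) = a_i^T x - b_i:
  g_1((2, 2)) = 0
Stationarity residual: grad f(x) + sum_i lambda_i a_i = (0, 0)
  -> stationarity OK
Primal feasibility (all g_i <= 0): OK
Dual feasibility (all lambda_i >= 0): OK
Complementary slackness (lambda_i * g_i(x) = 0 for all i): OK

Verdict: yes, KKT holds.

yes


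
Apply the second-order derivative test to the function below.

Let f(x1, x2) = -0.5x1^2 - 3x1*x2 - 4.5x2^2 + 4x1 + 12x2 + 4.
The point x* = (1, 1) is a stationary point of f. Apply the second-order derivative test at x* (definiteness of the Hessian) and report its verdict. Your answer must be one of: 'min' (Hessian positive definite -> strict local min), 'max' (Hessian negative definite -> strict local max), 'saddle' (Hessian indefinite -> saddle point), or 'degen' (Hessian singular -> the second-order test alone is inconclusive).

Compute the Hessian H = grad^2 f:
  H = [[-1, -3], [-3, -9]]
Verify stationarity: grad f(x*) = H x* + g = (0, 0).
Eigenvalues of H: -10, 0.
H has a zero eigenvalue (singular; negative semidefinite but not definite), so H is neither positive definite, negative definite, nor indefinite. The second-order test alone is inconclusive -> degen.
(Indeed, f is constant along the null direction of H through x*, so x* is not a strict local extremum.)

degen


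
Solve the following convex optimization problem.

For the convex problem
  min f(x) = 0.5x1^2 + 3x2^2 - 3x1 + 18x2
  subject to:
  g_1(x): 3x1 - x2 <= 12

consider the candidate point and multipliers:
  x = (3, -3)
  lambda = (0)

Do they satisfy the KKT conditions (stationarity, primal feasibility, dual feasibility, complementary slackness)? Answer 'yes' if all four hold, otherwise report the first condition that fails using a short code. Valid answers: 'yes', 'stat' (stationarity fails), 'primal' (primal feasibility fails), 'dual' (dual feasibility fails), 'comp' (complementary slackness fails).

Gradient of f: grad f(x) = Q x + c = (0, 0)
Constraint values g_i(x) = a_i^T x - b_i:
  g_1((3, -3)) = 0
Stationarity residual: grad f(x) + sum_i lambda_i a_i = (0, 0)
  -> stationarity OK
Primal feasibility (all g_i <= 0): OK
Dual feasibility (all lambda_i >= 0): OK
Complementary slackness (lambda_i * g_i(x) = 0 for all i): OK

Verdict: yes, KKT holds.

yes


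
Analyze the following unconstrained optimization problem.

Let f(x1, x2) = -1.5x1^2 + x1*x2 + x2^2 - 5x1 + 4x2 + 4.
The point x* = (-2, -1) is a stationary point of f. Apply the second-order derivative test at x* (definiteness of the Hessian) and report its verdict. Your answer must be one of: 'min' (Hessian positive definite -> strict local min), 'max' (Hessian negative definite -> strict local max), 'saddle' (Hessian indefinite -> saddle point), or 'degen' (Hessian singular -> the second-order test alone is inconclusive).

Compute the Hessian H = grad^2 f:
  H = [[-3, 1], [1, 2]]
Verify stationarity: grad f(x*) = H x* + g = (0, 0).
Eigenvalues of H: -3.1926, 2.1926.
Eigenvalues have mixed signs, so H is indefinite -> x* is a saddle point.

saddle


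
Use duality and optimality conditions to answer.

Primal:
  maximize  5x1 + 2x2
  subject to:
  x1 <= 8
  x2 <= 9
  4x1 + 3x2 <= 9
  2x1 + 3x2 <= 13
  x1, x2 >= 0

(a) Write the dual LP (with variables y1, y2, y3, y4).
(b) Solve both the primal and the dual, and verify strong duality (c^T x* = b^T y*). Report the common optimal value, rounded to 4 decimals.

The standard primal-dual pair for 'max c^T x s.t. A x <= b, x >= 0' is:
  Dual:  min b^T y  s.t.  A^T y >= c,  y >= 0.

So the dual LP is:
  minimize  8y1 + 9y2 + 9y3 + 13y4
  subject to:
    y1 + 4y3 + 2y4 >= 5
    y2 + 3y3 + 3y4 >= 2
    y1, y2, y3, y4 >= 0

Solving the primal: x* = (2.25, 0).
  primal value c^T x* = 11.25.
Solving the dual: y* = (0, 0, 1.25, 0).
  dual value b^T y* = 11.25.
Strong duality: c^T x* = b^T y*. Confirmed.

11.25


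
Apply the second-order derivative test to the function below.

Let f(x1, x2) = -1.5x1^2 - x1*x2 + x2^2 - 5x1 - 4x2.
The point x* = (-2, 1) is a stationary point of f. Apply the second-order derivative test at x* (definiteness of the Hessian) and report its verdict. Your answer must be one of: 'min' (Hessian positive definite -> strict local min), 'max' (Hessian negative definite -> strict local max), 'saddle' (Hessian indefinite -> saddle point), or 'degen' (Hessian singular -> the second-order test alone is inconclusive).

Compute the Hessian H = grad^2 f:
  H = [[-3, -1], [-1, 2]]
Verify stationarity: grad f(x*) = H x* + g = (0, 0).
Eigenvalues of H: -3.1926, 2.1926.
Eigenvalues have mixed signs, so H is indefinite -> x* is a saddle point.

saddle


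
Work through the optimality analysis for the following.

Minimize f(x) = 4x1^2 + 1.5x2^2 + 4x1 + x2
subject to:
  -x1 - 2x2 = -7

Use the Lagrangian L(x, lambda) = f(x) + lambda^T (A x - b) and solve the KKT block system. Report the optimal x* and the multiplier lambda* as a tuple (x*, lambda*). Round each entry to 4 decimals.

Form the Lagrangian:
  L(x, lambda) = (1/2) x^T Q x + c^T x + lambda^T (A x - b)
Stationarity (grad_x L = 0): Q x + c + A^T lambda = 0.
Primal feasibility: A x = b.

This gives the KKT block system:
  [ Q   A^T ] [ x     ]   [-c ]
  [ A    0  ] [ lambda ] = [ b ]

Solving the linear system:
  x*      = (0.2, 3.4)
  lambda* = (5.6)
  f(x*)   = 21.7

x* = (0.2, 3.4), lambda* = (5.6)


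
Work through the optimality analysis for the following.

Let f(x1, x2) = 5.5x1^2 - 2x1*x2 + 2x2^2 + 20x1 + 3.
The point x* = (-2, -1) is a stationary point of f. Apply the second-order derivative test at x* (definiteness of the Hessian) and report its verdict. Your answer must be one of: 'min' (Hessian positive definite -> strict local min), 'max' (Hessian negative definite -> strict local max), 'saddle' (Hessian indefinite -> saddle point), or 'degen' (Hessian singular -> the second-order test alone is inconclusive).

Compute the Hessian H = grad^2 f:
  H = [[11, -2], [-2, 4]]
Verify stationarity: grad f(x*) = H x* + g = (0, 0).
Eigenvalues of H: 3.4689, 11.5311.
Both eigenvalues > 0, so H is positive definite -> x* is a strict local min.

min


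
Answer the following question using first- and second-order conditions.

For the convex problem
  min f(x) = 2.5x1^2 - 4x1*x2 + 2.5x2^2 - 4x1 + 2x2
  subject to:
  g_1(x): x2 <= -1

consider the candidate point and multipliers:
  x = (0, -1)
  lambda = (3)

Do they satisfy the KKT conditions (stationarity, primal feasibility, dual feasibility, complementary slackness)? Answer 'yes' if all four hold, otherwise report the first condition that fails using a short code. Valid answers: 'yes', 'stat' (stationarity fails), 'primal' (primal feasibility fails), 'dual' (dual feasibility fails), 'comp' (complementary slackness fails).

Gradient of f: grad f(x) = Q x + c = (0, -3)
Constraint values g_i(x) = a_i^T x - b_i:
  g_1((0, -1)) = 0
Stationarity residual: grad f(x) + sum_i lambda_i a_i = (0, 0)
  -> stationarity OK
Primal feasibility (all g_i <= 0): OK
Dual feasibility (all lambda_i >= 0): OK
Complementary slackness (lambda_i * g_i(x) = 0 for all i): OK

Verdict: yes, KKT holds.

yes


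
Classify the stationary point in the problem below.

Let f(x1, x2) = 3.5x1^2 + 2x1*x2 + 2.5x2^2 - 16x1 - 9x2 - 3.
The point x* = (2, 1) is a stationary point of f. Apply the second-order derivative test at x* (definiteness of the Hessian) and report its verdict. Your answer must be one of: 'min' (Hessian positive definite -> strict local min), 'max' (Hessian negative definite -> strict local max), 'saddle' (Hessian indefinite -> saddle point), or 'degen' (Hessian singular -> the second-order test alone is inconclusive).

Compute the Hessian H = grad^2 f:
  H = [[7, 2], [2, 5]]
Verify stationarity: grad f(x*) = H x* + g = (0, 0).
Eigenvalues of H: 3.7639, 8.2361.
Both eigenvalues > 0, so H is positive definite -> x* is a strict local min.

min


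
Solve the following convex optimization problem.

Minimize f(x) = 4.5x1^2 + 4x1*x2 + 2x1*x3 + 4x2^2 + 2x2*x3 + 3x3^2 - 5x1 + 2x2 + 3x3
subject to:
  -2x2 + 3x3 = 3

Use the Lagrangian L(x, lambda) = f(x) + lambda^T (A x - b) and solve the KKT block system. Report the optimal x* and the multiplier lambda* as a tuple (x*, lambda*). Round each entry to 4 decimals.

Form the Lagrangian:
  L(x, lambda) = (1/2) x^T Q x + c^T x + lambda^T (A x - b)
Stationarity (grad_x L = 0): Q x + c + A^T lambda = 0.
Primal feasibility: A x = b.

This gives the KKT block system:
  [ Q   A^T ] [ x     ]   [-c ]
  [ A    0  ] [ lambda ] = [ b ]

Solving the linear system:
  x*      = (1.0194, -1.1578, 0.2282)
  lambda* = (-1.3641)
  f(x*)   = -1.318

x* = (1.0194, -1.1578, 0.2282), lambda* = (-1.3641)


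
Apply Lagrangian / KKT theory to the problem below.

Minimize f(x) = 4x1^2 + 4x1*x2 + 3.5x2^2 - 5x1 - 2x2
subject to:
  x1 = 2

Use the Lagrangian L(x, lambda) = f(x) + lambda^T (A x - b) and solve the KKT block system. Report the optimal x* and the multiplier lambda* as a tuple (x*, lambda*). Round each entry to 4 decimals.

Form the Lagrangian:
  L(x, lambda) = (1/2) x^T Q x + c^T x + lambda^T (A x - b)
Stationarity (grad_x L = 0): Q x + c + A^T lambda = 0.
Primal feasibility: A x = b.

This gives the KKT block system:
  [ Q   A^T ] [ x     ]   [-c ]
  [ A    0  ] [ lambda ] = [ b ]

Solving the linear system:
  x*      = (2, -0.8571)
  lambda* = (-7.5714)
  f(x*)   = 3.4286

x* = (2, -0.8571), lambda* = (-7.5714)


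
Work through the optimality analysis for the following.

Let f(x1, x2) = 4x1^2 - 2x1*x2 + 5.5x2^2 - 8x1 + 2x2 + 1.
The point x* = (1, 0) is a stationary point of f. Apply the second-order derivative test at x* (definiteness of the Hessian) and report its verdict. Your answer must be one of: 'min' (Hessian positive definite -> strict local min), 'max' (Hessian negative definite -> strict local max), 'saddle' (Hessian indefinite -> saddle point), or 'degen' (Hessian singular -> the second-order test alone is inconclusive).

Compute the Hessian H = grad^2 f:
  H = [[8, -2], [-2, 11]]
Verify stationarity: grad f(x*) = H x* + g = (0, 0).
Eigenvalues of H: 7, 12.
Both eigenvalues > 0, so H is positive definite -> x* is a strict local min.

min


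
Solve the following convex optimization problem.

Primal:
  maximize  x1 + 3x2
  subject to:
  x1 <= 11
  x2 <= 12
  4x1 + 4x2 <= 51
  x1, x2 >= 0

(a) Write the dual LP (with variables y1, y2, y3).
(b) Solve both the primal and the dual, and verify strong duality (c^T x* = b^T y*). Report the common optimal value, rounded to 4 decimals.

The standard primal-dual pair for 'max c^T x s.t. A x <= b, x >= 0' is:
  Dual:  min b^T y  s.t.  A^T y >= c,  y >= 0.

So the dual LP is:
  minimize  11y1 + 12y2 + 51y3
  subject to:
    y1 + 4y3 >= 1
    y2 + 4y3 >= 3
    y1, y2, y3 >= 0

Solving the primal: x* = (0.75, 12).
  primal value c^T x* = 36.75.
Solving the dual: y* = (0, 2, 0.25).
  dual value b^T y* = 36.75.
Strong duality: c^T x* = b^T y*. Confirmed.

36.75


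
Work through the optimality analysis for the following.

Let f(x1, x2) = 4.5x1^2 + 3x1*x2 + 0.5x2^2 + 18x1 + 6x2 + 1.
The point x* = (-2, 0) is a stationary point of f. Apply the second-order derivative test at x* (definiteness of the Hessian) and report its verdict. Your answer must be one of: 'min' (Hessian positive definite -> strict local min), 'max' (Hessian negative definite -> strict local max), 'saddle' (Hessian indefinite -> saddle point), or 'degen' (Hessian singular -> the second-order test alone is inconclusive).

Compute the Hessian H = grad^2 f:
  H = [[9, 3], [3, 1]]
Verify stationarity: grad f(x*) = H x* + g = (0, 0).
Eigenvalues of H: 0, 10.
H has a zero eigenvalue (singular; positive semidefinite but not definite), so H is neither positive definite, negative definite, nor indefinite. The second-order test alone is inconclusive -> degen.
(Indeed, f is constant along the null direction of H through x*, so x* is not a strict local extremum.)

degen


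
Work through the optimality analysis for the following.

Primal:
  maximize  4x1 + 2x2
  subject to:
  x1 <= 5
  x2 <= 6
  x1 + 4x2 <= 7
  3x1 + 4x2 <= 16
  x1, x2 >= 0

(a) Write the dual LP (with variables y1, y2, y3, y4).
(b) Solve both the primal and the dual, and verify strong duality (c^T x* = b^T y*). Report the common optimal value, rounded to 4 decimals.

The standard primal-dual pair for 'max c^T x s.t. A x <= b, x >= 0' is:
  Dual:  min b^T y  s.t.  A^T y >= c,  y >= 0.

So the dual LP is:
  minimize  5y1 + 6y2 + 7y3 + 16y4
  subject to:
    y1 + y3 + 3y4 >= 4
    y2 + 4y3 + 4y4 >= 2
    y1, y2, y3, y4 >= 0

Solving the primal: x* = (5, 0.25).
  primal value c^T x* = 20.5.
Solving the dual: y* = (2.5, 0, 0, 0.5).
  dual value b^T y* = 20.5.
Strong duality: c^T x* = b^T y*. Confirmed.

20.5


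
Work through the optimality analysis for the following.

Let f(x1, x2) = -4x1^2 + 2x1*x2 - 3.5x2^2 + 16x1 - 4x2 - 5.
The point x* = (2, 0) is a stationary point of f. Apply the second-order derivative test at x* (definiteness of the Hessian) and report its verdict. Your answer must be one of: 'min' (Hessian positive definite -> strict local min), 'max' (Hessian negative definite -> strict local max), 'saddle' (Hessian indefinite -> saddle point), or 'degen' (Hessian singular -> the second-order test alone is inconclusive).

Compute the Hessian H = grad^2 f:
  H = [[-8, 2], [2, -7]]
Verify stationarity: grad f(x*) = H x* + g = (0, 0).
Eigenvalues of H: -9.5616, -5.4384.
Both eigenvalues < 0, so H is negative definite -> x* is a strict local max.

max


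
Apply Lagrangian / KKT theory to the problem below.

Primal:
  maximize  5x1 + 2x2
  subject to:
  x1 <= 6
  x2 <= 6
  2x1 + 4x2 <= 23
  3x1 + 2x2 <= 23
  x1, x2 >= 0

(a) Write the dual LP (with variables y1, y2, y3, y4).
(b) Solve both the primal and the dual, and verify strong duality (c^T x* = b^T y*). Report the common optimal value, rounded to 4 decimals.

The standard primal-dual pair for 'max c^T x s.t. A x <= b, x >= 0' is:
  Dual:  min b^T y  s.t.  A^T y >= c,  y >= 0.

So the dual LP is:
  minimize  6y1 + 6y2 + 23y3 + 23y4
  subject to:
    y1 + 2y3 + 3y4 >= 5
    y2 + 4y3 + 2y4 >= 2
    y1, y2, y3, y4 >= 0

Solving the primal: x* = (6, 2.5).
  primal value c^T x* = 35.
Solving the dual: y* = (2, 0, 0, 1).
  dual value b^T y* = 35.
Strong duality: c^T x* = b^T y*. Confirmed.

35


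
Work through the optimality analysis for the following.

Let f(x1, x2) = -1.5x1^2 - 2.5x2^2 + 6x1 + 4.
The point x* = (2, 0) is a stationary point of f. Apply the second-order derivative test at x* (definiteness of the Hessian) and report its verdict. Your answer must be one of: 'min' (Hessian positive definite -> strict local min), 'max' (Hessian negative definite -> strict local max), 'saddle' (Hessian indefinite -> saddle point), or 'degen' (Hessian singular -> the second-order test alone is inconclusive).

Compute the Hessian H = grad^2 f:
  H = [[-3, 0], [0, -5]]
Verify stationarity: grad f(x*) = H x* + g = (0, 0).
Eigenvalues of H: -5, -3.
Both eigenvalues < 0, so H is negative definite -> x* is a strict local max.

max


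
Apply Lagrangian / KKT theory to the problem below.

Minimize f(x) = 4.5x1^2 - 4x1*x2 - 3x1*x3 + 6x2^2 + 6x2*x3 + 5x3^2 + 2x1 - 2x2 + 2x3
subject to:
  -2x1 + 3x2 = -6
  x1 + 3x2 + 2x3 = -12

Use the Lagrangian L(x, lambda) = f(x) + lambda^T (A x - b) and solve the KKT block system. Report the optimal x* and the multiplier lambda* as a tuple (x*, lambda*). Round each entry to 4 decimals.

Form the Lagrangian:
  L(x, lambda) = (1/2) x^T Q x + c^T x + lambda^T (A x - b)
Stationarity (grad_x L = 0): Q x + c + A^T lambda = 0.
Primal feasibility: A x = b.

This gives the KKT block system:
  [ Q   A^T ] [ x     ]   [-c ]
  [ A    0  ] [ lambda ] = [ b ]

Solving the linear system:
  x*      = (-1.7427, -3.1618, -0.386)
  lambda* = (3.961, 7.8012)
  f(x*)   = 59.7232

x* = (-1.7427, -3.1618, -0.386), lambda* = (3.961, 7.8012)


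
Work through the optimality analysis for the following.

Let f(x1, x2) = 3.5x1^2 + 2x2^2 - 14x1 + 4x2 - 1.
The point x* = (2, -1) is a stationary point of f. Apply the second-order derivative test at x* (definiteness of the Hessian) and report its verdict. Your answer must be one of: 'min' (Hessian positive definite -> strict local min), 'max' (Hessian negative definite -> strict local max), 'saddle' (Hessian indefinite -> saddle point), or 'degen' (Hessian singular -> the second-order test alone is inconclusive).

Compute the Hessian H = grad^2 f:
  H = [[7, 0], [0, 4]]
Verify stationarity: grad f(x*) = H x* + g = (0, 0).
Eigenvalues of H: 4, 7.
Both eigenvalues > 0, so H is positive definite -> x* is a strict local min.

min


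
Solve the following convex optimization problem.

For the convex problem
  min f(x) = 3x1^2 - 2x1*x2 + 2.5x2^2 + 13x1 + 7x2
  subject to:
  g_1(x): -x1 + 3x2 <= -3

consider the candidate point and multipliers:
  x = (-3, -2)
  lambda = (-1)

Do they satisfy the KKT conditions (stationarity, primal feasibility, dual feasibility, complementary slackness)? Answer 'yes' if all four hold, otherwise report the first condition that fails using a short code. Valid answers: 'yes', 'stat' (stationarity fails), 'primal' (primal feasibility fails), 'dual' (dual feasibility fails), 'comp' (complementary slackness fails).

Gradient of f: grad f(x) = Q x + c = (-1, 3)
Constraint values g_i(x) = a_i^T x - b_i:
  g_1((-3, -2)) = 0
Stationarity residual: grad f(x) + sum_i lambda_i a_i = (0, 0)
  -> stationarity OK
Primal feasibility (all g_i <= 0): OK
Dual feasibility (all lambda_i >= 0): FAILS
Complementary slackness (lambda_i * g_i(x) = 0 for all i): OK

Verdict: the first failing condition is dual_feasibility -> dual.

dual


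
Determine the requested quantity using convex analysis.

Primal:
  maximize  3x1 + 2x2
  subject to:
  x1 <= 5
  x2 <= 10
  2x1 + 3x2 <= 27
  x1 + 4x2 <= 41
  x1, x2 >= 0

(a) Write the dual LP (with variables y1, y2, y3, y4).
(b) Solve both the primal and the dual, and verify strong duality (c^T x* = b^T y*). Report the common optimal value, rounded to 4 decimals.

The standard primal-dual pair for 'max c^T x s.t. A x <= b, x >= 0' is:
  Dual:  min b^T y  s.t.  A^T y >= c,  y >= 0.

So the dual LP is:
  minimize  5y1 + 10y2 + 27y3 + 41y4
  subject to:
    y1 + 2y3 + y4 >= 3
    y2 + 3y3 + 4y4 >= 2
    y1, y2, y3, y4 >= 0

Solving the primal: x* = (5, 5.6667).
  primal value c^T x* = 26.3333.
Solving the dual: y* = (1.6667, 0, 0.6667, 0).
  dual value b^T y* = 26.3333.
Strong duality: c^T x* = b^T y*. Confirmed.

26.3333


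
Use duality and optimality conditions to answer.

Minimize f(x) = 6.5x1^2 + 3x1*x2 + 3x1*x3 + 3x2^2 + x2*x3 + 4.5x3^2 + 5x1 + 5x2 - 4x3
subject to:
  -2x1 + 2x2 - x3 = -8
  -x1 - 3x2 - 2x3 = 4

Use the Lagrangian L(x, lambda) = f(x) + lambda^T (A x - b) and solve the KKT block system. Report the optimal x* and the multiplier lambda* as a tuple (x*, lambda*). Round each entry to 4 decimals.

Form the Lagrangian:
  L(x, lambda) = (1/2) x^T Q x + c^T x + lambda^T (A x - b)
Stationarity (grad_x L = 0): Q x + c + A^T lambda = 0.
Primal feasibility: A x = b.

This gives the KKT block system:
  [ Q   A^T ] [ x     ]   [-c ]
  [ A    0  ] [ lambda ] = [ b ]

Solving the linear system:
  x*      = (0.8067, -2.5114, 1.3637)
  lambda* = (5.3023, 1.44)
  f(x*)   = 11.3399

x* = (0.8067, -2.5114, 1.3637), lambda* = (5.3023, 1.44)


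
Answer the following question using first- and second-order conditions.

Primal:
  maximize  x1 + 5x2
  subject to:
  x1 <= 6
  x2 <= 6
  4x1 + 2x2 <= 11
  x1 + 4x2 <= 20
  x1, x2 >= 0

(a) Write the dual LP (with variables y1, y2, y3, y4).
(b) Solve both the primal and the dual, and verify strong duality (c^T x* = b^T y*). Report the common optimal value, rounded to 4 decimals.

The standard primal-dual pair for 'max c^T x s.t. A x <= b, x >= 0' is:
  Dual:  min b^T y  s.t.  A^T y >= c,  y >= 0.

So the dual LP is:
  minimize  6y1 + 6y2 + 11y3 + 20y4
  subject to:
    y1 + 4y3 + y4 >= 1
    y2 + 2y3 + 4y4 >= 5
    y1, y2, y3, y4 >= 0

Solving the primal: x* = (0, 5).
  primal value c^T x* = 25.
Solving the dual: y* = (0, 0, 0, 1.25).
  dual value b^T y* = 25.
Strong duality: c^T x* = b^T y*. Confirmed.

25


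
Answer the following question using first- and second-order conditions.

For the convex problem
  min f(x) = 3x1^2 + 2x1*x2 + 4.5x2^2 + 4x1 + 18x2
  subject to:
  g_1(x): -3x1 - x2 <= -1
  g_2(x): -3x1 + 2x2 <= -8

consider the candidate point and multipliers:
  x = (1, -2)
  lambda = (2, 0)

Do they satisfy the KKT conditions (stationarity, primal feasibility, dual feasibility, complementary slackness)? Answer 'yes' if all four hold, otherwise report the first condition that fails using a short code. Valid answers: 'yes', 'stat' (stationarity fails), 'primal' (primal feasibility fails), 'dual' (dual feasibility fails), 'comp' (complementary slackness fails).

Gradient of f: grad f(x) = Q x + c = (6, 2)
Constraint values g_i(x) = a_i^T x - b_i:
  g_1((1, -2)) = 0
  g_2((1, -2)) = 1
Stationarity residual: grad f(x) + sum_i lambda_i a_i = (0, 0)
  -> stationarity OK
Primal feasibility (all g_i <= 0): FAILS
Dual feasibility (all lambda_i >= 0): OK
Complementary slackness (lambda_i * g_i(x) = 0 for all i): OK

Verdict: the first failing condition is primal_feasibility -> primal.

primal


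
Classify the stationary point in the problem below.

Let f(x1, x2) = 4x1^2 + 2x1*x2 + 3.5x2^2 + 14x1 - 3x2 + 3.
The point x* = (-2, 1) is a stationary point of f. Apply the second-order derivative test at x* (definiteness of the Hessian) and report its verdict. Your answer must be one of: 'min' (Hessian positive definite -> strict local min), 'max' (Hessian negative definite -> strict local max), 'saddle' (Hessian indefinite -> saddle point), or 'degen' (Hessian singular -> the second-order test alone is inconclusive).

Compute the Hessian H = grad^2 f:
  H = [[8, 2], [2, 7]]
Verify stationarity: grad f(x*) = H x* + g = (0, 0).
Eigenvalues of H: 5.4384, 9.5616.
Both eigenvalues > 0, so H is positive definite -> x* is a strict local min.

min


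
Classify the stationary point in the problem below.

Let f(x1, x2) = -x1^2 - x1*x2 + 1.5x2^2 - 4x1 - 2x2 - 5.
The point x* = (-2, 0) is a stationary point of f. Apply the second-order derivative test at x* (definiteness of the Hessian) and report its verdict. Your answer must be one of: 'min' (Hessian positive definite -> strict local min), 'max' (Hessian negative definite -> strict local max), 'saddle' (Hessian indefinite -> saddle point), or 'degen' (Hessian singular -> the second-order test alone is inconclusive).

Compute the Hessian H = grad^2 f:
  H = [[-2, -1], [-1, 3]]
Verify stationarity: grad f(x*) = H x* + g = (0, 0).
Eigenvalues of H: -2.1926, 3.1926.
Eigenvalues have mixed signs, so H is indefinite -> x* is a saddle point.

saddle


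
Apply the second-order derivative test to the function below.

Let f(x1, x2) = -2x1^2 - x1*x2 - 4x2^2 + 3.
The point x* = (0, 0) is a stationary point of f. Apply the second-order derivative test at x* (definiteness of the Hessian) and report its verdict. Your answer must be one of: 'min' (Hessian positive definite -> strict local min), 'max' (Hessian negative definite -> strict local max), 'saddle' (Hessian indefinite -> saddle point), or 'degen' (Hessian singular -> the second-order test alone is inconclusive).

Compute the Hessian H = grad^2 f:
  H = [[-4, -1], [-1, -8]]
Verify stationarity: grad f(x*) = H x* + g = (0, 0).
Eigenvalues of H: -8.2361, -3.7639.
Both eigenvalues < 0, so H is negative definite -> x* is a strict local max.

max


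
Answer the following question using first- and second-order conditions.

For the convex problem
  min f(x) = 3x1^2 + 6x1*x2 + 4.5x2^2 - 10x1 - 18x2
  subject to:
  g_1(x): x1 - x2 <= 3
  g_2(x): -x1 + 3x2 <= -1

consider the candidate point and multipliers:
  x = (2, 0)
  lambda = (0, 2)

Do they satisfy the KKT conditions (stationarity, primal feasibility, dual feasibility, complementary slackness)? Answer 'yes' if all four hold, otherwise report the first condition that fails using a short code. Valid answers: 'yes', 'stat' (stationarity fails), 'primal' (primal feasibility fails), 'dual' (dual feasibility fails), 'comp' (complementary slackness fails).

Gradient of f: grad f(x) = Q x + c = (2, -6)
Constraint values g_i(x) = a_i^T x - b_i:
  g_1((2, 0)) = -1
  g_2((2, 0)) = -1
Stationarity residual: grad f(x) + sum_i lambda_i a_i = (0, 0)
  -> stationarity OK
Primal feasibility (all g_i <= 0): OK
Dual feasibility (all lambda_i >= 0): OK
Complementary slackness (lambda_i * g_i(x) = 0 for all i): FAILS

Verdict: the first failing condition is complementary_slackness -> comp.

comp


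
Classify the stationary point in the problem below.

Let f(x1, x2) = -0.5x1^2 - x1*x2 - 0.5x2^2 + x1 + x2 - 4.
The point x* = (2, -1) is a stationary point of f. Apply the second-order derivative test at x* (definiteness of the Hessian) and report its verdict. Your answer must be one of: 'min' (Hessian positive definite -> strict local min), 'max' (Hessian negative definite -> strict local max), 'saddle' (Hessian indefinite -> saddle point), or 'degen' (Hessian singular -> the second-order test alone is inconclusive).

Compute the Hessian H = grad^2 f:
  H = [[-1, -1], [-1, -1]]
Verify stationarity: grad f(x*) = H x* + g = (0, 0).
Eigenvalues of H: -2, 0.
H has a zero eigenvalue (singular; negative semidefinite but not definite), so H is neither positive definite, negative definite, nor indefinite. The second-order test alone is inconclusive -> degen.
(Indeed, f is constant along the null direction of H through x*, so x* is not a strict local extremum.)

degen


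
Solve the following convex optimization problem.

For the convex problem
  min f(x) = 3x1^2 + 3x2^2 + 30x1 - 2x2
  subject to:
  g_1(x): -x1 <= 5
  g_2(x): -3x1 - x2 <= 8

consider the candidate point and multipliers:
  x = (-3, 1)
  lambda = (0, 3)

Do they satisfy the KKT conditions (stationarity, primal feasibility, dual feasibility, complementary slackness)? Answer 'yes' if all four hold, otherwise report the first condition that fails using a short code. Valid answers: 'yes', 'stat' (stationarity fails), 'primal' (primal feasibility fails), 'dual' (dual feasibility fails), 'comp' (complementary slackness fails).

Gradient of f: grad f(x) = Q x + c = (12, 4)
Constraint values g_i(x) = a_i^T x - b_i:
  g_1((-3, 1)) = -2
  g_2((-3, 1)) = 0
Stationarity residual: grad f(x) + sum_i lambda_i a_i = (3, 1)
  -> stationarity FAILS
Primal feasibility (all g_i <= 0): OK
Dual feasibility (all lambda_i >= 0): OK
Complementary slackness (lambda_i * g_i(x) = 0 for all i): OK

Verdict: the first failing condition is stationarity -> stat.

stat


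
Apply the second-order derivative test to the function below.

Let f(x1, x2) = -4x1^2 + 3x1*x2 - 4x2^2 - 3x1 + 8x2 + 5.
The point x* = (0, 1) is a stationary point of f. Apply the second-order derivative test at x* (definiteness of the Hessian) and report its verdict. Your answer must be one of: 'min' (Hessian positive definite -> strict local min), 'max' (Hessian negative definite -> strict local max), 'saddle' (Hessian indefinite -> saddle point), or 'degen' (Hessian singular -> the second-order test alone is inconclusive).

Compute the Hessian H = grad^2 f:
  H = [[-8, 3], [3, -8]]
Verify stationarity: grad f(x*) = H x* + g = (0, 0).
Eigenvalues of H: -11, -5.
Both eigenvalues < 0, so H is negative definite -> x* is a strict local max.

max


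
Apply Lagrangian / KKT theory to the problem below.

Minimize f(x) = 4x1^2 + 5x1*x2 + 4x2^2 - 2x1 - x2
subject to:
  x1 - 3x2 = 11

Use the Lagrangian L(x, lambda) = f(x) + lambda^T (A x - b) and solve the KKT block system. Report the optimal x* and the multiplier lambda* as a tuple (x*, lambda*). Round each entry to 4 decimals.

Form the Lagrangian:
  L(x, lambda) = (1/2) x^T Q x + c^T x + lambda^T (A x - b)
Stationarity (grad_x L = 0): Q x + c + A^T lambda = 0.
Primal feasibility: A x = b.

This gives the KKT block system:
  [ Q   A^T ] [ x     ]   [-c ]
  [ A    0  ] [ lambda ] = [ b ]

Solving the linear system:
  x*      = (2.4909, -2.8364)
  lambda* = (-3.7455)
  f(x*)   = 19.5273

x* = (2.4909, -2.8364), lambda* = (-3.7455)


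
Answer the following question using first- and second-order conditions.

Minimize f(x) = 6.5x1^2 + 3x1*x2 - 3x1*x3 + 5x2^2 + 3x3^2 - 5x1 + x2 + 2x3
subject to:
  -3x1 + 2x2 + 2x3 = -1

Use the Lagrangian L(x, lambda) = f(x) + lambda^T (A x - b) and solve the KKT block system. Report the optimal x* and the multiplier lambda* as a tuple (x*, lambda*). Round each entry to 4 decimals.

Form the Lagrangian:
  L(x, lambda) = (1/2) x^T Q x + c^T x + lambda^T (A x - b)
Stationarity (grad_x L = 0): Q x + c + A^T lambda = 0.
Primal feasibility: A x = b.

This gives the KKT block system:
  [ Q   A^T ] [ x     ]   [-c ]
  [ A    0  ] [ lambda ] = [ b ]

Solving the linear system:
  x*      = (0.2731, -0.0738, -0.0166)
  lambda* = (-0.5406)
  f(x*)   = -1.0065

x* = (0.2731, -0.0738, -0.0166), lambda* = (-0.5406)


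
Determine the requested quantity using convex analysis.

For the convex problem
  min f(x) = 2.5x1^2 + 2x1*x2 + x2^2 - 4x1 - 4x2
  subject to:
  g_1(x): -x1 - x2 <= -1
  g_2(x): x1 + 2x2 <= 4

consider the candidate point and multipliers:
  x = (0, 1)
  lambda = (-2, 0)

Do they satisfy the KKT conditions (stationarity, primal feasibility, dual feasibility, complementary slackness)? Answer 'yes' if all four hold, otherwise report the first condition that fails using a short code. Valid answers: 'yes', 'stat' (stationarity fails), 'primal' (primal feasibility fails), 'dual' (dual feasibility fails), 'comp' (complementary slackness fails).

Gradient of f: grad f(x) = Q x + c = (-2, -2)
Constraint values g_i(x) = a_i^T x - b_i:
  g_1((0, 1)) = 0
  g_2((0, 1)) = -2
Stationarity residual: grad f(x) + sum_i lambda_i a_i = (0, 0)
  -> stationarity OK
Primal feasibility (all g_i <= 0): OK
Dual feasibility (all lambda_i >= 0): FAILS
Complementary slackness (lambda_i * g_i(x) = 0 for all i): OK

Verdict: the first failing condition is dual_feasibility -> dual.

dual


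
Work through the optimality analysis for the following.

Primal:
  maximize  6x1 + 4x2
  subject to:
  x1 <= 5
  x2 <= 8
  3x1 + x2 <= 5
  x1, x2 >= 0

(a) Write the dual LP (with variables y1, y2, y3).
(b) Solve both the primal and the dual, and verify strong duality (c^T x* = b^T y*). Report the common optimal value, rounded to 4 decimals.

The standard primal-dual pair for 'max c^T x s.t. A x <= b, x >= 0' is:
  Dual:  min b^T y  s.t.  A^T y >= c,  y >= 0.

So the dual LP is:
  minimize  5y1 + 8y2 + 5y3
  subject to:
    y1 + 3y3 >= 6
    y2 + y3 >= 4
    y1, y2, y3 >= 0

Solving the primal: x* = (0, 5).
  primal value c^T x* = 20.
Solving the dual: y* = (0, 0, 4).
  dual value b^T y* = 20.
Strong duality: c^T x* = b^T y*. Confirmed.

20


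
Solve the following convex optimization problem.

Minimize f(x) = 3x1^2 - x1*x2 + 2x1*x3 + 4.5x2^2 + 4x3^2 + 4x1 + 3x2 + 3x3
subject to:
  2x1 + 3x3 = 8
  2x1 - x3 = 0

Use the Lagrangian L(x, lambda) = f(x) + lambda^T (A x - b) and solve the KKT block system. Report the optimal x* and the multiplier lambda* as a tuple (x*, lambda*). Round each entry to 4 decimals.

Form the Lagrangian:
  L(x, lambda) = (1/2) x^T Q x + c^T x + lambda^T (A x - b)
Stationarity (grad_x L = 0): Q x + c + A^T lambda = 0.
Primal feasibility: A x = b.

This gives the KKT block system:
  [ Q   A^T ] [ x     ]   [-c ]
  [ A    0  ] [ lambda ] = [ b ]

Solving the linear system:
  x*      = (1, -0.2222, 2)
  lambda* = (-7.0278, -0.0833)
  f(x*)   = 32.7778

x* = (1, -0.2222, 2), lambda* = (-7.0278, -0.0833)


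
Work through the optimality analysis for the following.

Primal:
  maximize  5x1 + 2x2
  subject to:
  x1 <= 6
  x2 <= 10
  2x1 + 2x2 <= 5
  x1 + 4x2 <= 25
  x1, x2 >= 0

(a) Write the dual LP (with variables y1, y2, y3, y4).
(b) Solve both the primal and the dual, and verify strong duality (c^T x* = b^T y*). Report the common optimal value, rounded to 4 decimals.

The standard primal-dual pair for 'max c^T x s.t. A x <= b, x >= 0' is:
  Dual:  min b^T y  s.t.  A^T y >= c,  y >= 0.

So the dual LP is:
  minimize  6y1 + 10y2 + 5y3 + 25y4
  subject to:
    y1 + 2y3 + y4 >= 5
    y2 + 2y3 + 4y4 >= 2
    y1, y2, y3, y4 >= 0

Solving the primal: x* = (2.5, 0).
  primal value c^T x* = 12.5.
Solving the dual: y* = (0, 0, 2.5, 0).
  dual value b^T y* = 12.5.
Strong duality: c^T x* = b^T y*. Confirmed.

12.5


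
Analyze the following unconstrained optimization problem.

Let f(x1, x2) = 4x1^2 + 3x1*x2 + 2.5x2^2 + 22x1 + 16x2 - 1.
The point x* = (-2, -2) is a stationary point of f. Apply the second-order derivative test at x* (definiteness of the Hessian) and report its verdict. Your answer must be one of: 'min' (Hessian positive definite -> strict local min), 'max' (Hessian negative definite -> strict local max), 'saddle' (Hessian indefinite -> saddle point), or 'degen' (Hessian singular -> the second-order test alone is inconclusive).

Compute the Hessian H = grad^2 f:
  H = [[8, 3], [3, 5]]
Verify stationarity: grad f(x*) = H x* + g = (0, 0).
Eigenvalues of H: 3.1459, 9.8541.
Both eigenvalues > 0, so H is positive definite -> x* is a strict local min.

min


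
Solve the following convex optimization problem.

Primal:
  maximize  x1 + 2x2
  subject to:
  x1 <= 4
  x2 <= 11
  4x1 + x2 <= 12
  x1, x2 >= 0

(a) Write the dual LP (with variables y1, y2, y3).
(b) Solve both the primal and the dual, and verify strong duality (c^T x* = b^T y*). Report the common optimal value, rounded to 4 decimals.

The standard primal-dual pair for 'max c^T x s.t. A x <= b, x >= 0' is:
  Dual:  min b^T y  s.t.  A^T y >= c,  y >= 0.

So the dual LP is:
  minimize  4y1 + 11y2 + 12y3
  subject to:
    y1 + 4y3 >= 1
    y2 + y3 >= 2
    y1, y2, y3 >= 0

Solving the primal: x* = (0.25, 11).
  primal value c^T x* = 22.25.
Solving the dual: y* = (0, 1.75, 0.25).
  dual value b^T y* = 22.25.
Strong duality: c^T x* = b^T y*. Confirmed.

22.25


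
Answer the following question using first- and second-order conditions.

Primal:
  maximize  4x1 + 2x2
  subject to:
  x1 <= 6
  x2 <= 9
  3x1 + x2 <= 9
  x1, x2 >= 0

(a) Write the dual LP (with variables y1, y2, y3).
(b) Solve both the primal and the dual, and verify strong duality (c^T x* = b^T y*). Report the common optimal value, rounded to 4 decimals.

The standard primal-dual pair for 'max c^T x s.t. A x <= b, x >= 0' is:
  Dual:  min b^T y  s.t.  A^T y >= c,  y >= 0.

So the dual LP is:
  minimize  6y1 + 9y2 + 9y3
  subject to:
    y1 + 3y3 >= 4
    y2 + y3 >= 2
    y1, y2, y3 >= 0

Solving the primal: x* = (0, 9).
  primal value c^T x* = 18.
Solving the dual: y* = (0, 0.6667, 1.3333).
  dual value b^T y* = 18.
Strong duality: c^T x* = b^T y*. Confirmed.

18


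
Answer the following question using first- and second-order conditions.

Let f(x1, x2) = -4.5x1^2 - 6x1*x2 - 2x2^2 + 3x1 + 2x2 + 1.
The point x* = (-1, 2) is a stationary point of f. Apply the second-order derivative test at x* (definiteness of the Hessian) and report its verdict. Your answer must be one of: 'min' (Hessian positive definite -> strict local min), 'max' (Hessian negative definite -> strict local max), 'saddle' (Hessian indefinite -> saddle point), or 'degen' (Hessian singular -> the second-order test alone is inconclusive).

Compute the Hessian H = grad^2 f:
  H = [[-9, -6], [-6, -4]]
Verify stationarity: grad f(x*) = H x* + g = (0, 0).
Eigenvalues of H: -13, 0.
H has a zero eigenvalue (singular; negative semidefinite but not definite), so H is neither positive definite, negative definite, nor indefinite. The second-order test alone is inconclusive -> degen.
(Indeed, f is constant along the null direction of H through x*, so x* is not a strict local extremum.)

degen


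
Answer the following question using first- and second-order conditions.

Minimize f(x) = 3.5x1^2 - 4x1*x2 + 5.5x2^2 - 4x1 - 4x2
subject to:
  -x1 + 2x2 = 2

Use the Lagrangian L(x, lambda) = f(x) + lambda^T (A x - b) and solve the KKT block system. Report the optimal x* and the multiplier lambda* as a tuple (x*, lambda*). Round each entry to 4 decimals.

Form the Lagrangian:
  L(x, lambda) = (1/2) x^T Q x + c^T x + lambda^T (A x - b)
Stationarity (grad_x L = 0): Q x + c + A^T lambda = 0.
Primal feasibility: A x = b.

This gives the KKT block system:
  [ Q   A^T ] [ x     ]   [-c ]
  [ A    0  ] [ lambda ] = [ b ]

Solving the linear system:
  x*      = (0.7826, 1.3913)
  lambda* = (-4.087)
  f(x*)   = -0.2609

x* = (0.7826, 1.3913), lambda* = (-4.087)


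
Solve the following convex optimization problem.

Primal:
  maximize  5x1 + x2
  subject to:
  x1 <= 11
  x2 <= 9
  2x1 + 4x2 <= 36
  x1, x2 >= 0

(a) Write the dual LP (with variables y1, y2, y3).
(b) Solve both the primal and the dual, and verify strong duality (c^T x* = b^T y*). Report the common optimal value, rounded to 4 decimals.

The standard primal-dual pair for 'max c^T x s.t. A x <= b, x >= 0' is:
  Dual:  min b^T y  s.t.  A^T y >= c,  y >= 0.

So the dual LP is:
  minimize  11y1 + 9y2 + 36y3
  subject to:
    y1 + 2y3 >= 5
    y2 + 4y3 >= 1
    y1, y2, y3 >= 0

Solving the primal: x* = (11, 3.5).
  primal value c^T x* = 58.5.
Solving the dual: y* = (4.5, 0, 0.25).
  dual value b^T y* = 58.5.
Strong duality: c^T x* = b^T y*. Confirmed.

58.5
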